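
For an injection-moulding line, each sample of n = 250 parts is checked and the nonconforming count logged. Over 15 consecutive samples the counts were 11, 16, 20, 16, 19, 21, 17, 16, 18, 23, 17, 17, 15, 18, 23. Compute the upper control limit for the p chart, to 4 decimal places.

p̄ = Σdᵢ / (k·n) = 267 / (15 × 250) = 0.07120
UCL = p̄ + 3·√(p̄(1−p̄)/n) = 0.07120 + 3 × √(0.07120×0.92880/250) = 0.07120 + 3 × 0.01626 = 0.11999

0.1200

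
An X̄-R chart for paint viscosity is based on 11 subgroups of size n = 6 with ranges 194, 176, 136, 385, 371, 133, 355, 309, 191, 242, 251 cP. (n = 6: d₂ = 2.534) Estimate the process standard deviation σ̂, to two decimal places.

98.41

R̄ = (194 + 176 + 136 + 385 + 371 + 133 + 355 + 309 + 191 + 242 + 251) / 11 = 249.3636
σ̂ = R̄ / d₂ = 249.3636 / 2.534 = 98.4071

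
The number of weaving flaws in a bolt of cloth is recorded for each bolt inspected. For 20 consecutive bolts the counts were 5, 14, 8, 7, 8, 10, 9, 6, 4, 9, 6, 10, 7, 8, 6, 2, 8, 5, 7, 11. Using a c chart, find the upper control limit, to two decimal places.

c̄ = (5 + 14 + 8 + 7 + 8 + 10 + 9 + 6 + 4 + 9 + 6 + 10 + 7 + 8 + 6 + 2 + 8 + 5 + 7 + 11) / 20 = 150 / 20 = 7.5000
UCL = c̄ + 3√c̄ = 7.5000 + 3 × √7.5000 = 7.5000 + 3 × 2.7386 = 15.7158

15.72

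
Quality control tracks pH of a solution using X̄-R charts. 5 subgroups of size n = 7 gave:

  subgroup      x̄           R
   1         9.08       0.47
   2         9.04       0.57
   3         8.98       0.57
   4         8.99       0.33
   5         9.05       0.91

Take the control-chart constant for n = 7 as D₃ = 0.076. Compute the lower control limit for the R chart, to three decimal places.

0.043

R̄ = (0.47 + 0.57 + 0.57 + 0.33 + 0.91) / 5 = 2.8500 / 5 = 0.5700
LCL_R = D₃·R̄ = 0.076 × 0.5700 = 0.0433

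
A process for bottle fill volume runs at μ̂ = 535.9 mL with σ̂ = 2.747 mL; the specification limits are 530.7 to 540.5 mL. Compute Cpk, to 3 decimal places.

Cpu = (USL − μ̂) / (3σ̂) = (540.5 − 535.9) / (3 × 2.747) = 0.5582; Cpl = (μ̂ − LSL) / (3σ̂) = (535.9 − 530.7) / (3 × 2.747) = 0.6310; Cpk = min(Cpu, Cpl) = 0.5582

0.558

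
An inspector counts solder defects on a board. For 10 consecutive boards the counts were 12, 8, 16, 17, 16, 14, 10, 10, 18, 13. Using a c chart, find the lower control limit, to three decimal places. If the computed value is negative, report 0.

c̄ = (12 + 8 + 16 + 17 + 16 + 14 + 10 + 10 + 18 + 13) / 10 = 134 / 10 = 13.4000
LCL = c̄ − 3√c̄ = 13.4000 − 3 × 3.6606 = 2.4182

2.418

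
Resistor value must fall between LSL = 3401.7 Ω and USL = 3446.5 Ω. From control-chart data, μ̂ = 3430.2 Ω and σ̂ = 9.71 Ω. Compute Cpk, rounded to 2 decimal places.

Cpu = (USL − μ̂) / (3σ̂) = (3446.5 − 3430.2) / (3 × 9.71) = 0.5596; Cpl = (μ̂ − LSL) / (3σ̂) = (3430.2 − 3401.7) / (3 × 9.71) = 0.9784; Cpk = min(Cpu, Cpl) = 0.5596

0.56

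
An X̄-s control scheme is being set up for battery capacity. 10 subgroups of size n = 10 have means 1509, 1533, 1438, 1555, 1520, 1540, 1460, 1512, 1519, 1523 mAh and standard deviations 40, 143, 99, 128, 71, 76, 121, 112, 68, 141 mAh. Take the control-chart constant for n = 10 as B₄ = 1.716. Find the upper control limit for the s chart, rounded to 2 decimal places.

s̄ = (40 + 143 + 99 + 128 + 71 + 76 + 121 + 112 + 68 + 141) / 10 = 99.9000
UCL_s = B₄·s̄ = 1.716 × 99.9000 = 171.4284

171.43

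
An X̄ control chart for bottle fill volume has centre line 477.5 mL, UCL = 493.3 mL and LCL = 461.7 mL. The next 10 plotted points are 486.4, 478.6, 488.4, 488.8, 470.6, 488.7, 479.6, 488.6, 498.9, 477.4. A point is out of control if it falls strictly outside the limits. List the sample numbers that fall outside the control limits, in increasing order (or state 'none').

Compare each point to [461.7, 493.3]: sample 9 = 498.9 > UCL.

9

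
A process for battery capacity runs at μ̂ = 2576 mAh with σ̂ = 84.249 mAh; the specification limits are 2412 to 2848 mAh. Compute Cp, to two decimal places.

Cp = (USL − LSL) / (6σ̂) = (2848 − 2412) / (6 × 84.249) = 436.0000 / 505.4940 = 0.8625

0.86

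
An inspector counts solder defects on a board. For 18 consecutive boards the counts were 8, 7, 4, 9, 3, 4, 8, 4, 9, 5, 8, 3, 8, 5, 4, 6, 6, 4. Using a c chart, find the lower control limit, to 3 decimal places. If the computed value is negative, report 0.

c̄ = (8 + 7 + 4 + 9 + 3 + 4 + 8 + 4 + 9 + 5 + 8 + 3 + 8 + 5 + 4 + 6 + 6 + 4) / 18 = 105 / 18 = 5.8333
LCL = c̄ − 3√c̄ = 5.8333 − 3 × 2.4152 = -1.4124 → 0 (cannot be negative)

0.000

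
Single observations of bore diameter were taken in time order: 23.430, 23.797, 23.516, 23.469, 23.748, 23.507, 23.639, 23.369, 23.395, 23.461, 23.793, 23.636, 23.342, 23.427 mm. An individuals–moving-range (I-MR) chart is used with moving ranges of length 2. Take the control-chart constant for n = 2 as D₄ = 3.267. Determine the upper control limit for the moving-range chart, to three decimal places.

Moving ranges: 0.367, 0.281, 0.047, 0.279, 0.241, 0.132, 0.270, 0.026, 0.066, 0.332, 0.157, 0.294, 0.085; M̄R̄ = 2.5770 / 13 = 0.1982
UCL_MR = D₄·M̄R̄ = 3.267 × 0.1982 = 0.6476

0.648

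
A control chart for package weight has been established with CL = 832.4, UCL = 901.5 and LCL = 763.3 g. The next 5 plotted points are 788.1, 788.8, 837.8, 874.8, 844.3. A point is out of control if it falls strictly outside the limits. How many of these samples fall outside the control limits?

All 5 points lie within [763.3, 901.5].

0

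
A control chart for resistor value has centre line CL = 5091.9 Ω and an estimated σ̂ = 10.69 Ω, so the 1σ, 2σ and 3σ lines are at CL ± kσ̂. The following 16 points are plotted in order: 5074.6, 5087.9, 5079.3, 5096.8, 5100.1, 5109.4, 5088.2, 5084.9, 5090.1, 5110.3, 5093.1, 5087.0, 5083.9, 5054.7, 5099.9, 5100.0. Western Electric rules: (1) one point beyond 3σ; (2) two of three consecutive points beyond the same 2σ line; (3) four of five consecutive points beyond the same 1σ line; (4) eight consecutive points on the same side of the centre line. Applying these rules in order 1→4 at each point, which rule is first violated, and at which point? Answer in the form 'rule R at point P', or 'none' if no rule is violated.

rule 1 at point 14

Zone of each point (C = within 1σ̂, B = 1σ̂–2σ̂, A = 2σ̂–3σ̂, * = beyond 3σ̂; sign = side of CL): 1:-B, 2:-C, 3:-B, 4:+C, 5:+C, 6:+B, 7:-C, 8:-C, 9:-C, 10:+B, 11:+C, 12:-C, 13:-C, 14:-*, 15:+C, 16:+C
Rule 1 (one point beyond the 3σ limits) is satisfied at point 14.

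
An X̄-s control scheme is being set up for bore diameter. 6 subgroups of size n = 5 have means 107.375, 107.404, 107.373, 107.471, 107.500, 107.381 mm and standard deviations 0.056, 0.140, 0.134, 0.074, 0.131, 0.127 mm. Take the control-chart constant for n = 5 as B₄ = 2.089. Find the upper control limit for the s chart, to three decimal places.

s̄ = (0.056 + 0.140 + 0.134 + 0.074 + 0.131 + 0.127) / 6 = 0.1103
UCL_s = B₄·s̄ = 2.089 × 0.1103 = 0.2305

0.230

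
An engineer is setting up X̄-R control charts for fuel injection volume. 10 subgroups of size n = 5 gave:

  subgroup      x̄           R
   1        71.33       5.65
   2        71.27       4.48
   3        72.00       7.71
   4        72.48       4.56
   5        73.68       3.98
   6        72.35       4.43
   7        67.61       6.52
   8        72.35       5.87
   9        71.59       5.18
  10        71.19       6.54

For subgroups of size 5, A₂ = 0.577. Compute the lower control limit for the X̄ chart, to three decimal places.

X̄̄ = (71.33 + 71.27 + 72.00 + 72.48 + 73.68 + 72.35 + 67.61 + 72.35 + 71.59 + 71.19) / 10 = 715.8500 / 10 = 71.5850
R̄ = (5.65 + 4.48 + 7.71 + 4.56 + 3.98 + 4.43 + 6.52 + 5.87 + 5.18 + 6.54) / 10 = 54.9200 / 10 = 5.4920
LCL = X̄̄ − A₂·R̄ = 71.5850 − 0.577 × 5.4920 = 68.4161

68.416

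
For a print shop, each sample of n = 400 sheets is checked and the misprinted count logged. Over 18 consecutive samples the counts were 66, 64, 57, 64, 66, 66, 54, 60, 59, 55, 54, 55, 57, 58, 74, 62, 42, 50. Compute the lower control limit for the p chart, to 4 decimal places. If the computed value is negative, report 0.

0.0944

p̄ = Σdᵢ / (k·n) = 1063 / (18 × 400) = 0.14764
LCL = p̄ − 3·√(p̄(1−p̄)/n) = 0.14764 − 3 × 0.01774 = 0.09443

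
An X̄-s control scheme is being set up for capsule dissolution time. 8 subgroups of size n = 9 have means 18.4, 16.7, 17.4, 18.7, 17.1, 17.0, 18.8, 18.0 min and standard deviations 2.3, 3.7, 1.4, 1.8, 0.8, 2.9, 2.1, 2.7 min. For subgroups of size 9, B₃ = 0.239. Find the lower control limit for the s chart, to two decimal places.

s̄ = (2.3 + 3.7 + 1.4 + 1.8 + 0.8 + 2.9 + 2.1 + 2.7) / 8 = 2.2125
LCL_s = B₃·s̄ = 0.239 × 2.2125 = 0.5288

0.53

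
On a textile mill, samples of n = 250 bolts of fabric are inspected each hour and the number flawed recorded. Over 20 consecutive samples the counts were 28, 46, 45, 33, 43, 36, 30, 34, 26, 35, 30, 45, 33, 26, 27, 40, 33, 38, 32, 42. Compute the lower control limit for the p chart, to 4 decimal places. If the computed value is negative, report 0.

p̄ = Σdᵢ / (k·n) = 702 / (20 × 250) = 0.14040
LCL = p̄ − 3·√(p̄(1−p̄)/n) = 0.14040 − 3 × 0.02197 = 0.07449

0.0745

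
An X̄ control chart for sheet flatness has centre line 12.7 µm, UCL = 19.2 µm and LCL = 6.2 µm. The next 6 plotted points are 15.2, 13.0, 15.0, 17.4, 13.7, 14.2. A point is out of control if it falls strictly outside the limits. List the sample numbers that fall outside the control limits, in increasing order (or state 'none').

none

All 6 points lie within [6.2, 19.2].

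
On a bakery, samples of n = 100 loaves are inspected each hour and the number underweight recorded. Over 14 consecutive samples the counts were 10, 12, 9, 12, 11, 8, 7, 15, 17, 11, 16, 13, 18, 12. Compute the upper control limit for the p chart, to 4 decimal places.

0.2204

p̄ = Σdᵢ / (k·n) = 171 / (14 × 100) = 0.12214
UCL = p̄ + 3·√(p̄(1−p̄)/n) = 0.12214 + 3 × √(0.12214×0.87786/100) = 0.12214 + 3 × 0.03275 = 0.22038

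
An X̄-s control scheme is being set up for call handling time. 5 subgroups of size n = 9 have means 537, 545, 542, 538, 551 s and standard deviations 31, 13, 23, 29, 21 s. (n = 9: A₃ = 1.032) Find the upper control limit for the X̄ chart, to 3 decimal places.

566.749

X̄̄ = (537 + 545 + 542 + 538 + 551) / 5 = 542.6000
s̄ = (31 + 13 + 23 + 29 + 21) / 5 = 23.4000
UCL = X̄̄ + A₃·s̄ = 542.6000 + 1.032 × 23.4000 = 566.7488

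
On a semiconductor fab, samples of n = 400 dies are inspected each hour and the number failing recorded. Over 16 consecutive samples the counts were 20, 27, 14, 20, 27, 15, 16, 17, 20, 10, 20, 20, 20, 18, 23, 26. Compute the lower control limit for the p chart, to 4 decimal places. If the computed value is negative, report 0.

p̄ = Σdᵢ / (k·n) = 313 / (16 × 400) = 0.04891
LCL = p̄ − 3·√(p̄(1−p̄)/n) = 0.04891 − 3 × 0.01078 = 0.01656

0.0166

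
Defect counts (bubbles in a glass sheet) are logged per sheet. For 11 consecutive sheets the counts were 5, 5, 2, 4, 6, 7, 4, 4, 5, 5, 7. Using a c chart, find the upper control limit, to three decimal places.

c̄ = (5 + 5 + 2 + 4 + 6 + 7 + 4 + 4 + 5 + 5 + 7) / 11 = 54 / 11 = 4.9091
UCL = c̄ + 3√c̄ = 4.9091 + 3 × √4.9091 = 4.9091 + 3 × 2.2156 = 11.5560

11.556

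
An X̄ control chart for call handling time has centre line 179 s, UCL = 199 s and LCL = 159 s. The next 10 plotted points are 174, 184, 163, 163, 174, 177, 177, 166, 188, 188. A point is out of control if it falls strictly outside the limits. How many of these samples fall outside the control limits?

All 10 points lie within [159, 199].

0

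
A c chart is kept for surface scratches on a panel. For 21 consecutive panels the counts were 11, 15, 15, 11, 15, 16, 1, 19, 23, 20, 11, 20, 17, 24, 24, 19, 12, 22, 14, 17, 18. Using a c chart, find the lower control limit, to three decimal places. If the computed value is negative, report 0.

c̄ = (11 + 15 + 15 + 11 + 15 + 16 + 1 + 19 + 23 + 20 + 11 + 20 + 17 + 24 + 24 + 19 + 12 + 22 + 14 + 17 + 18) / 21 = 344 / 21 = 16.3810
LCL = c̄ − 3√c̄ = 16.3810 − 3 × 4.0473 = 4.2389

4.239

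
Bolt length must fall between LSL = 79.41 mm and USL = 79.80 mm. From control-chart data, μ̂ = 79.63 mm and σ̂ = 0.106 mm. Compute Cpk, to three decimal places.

Cpu = (USL − μ̂) / (3σ̂) = (79.80 − 79.63) / (3 × 0.106) = 0.5346; Cpl = (μ̂ − LSL) / (3σ̂) = (79.63 − 79.41) / (3 × 0.106) = 0.6918; Cpk = min(Cpu, Cpl) = 0.5346

0.535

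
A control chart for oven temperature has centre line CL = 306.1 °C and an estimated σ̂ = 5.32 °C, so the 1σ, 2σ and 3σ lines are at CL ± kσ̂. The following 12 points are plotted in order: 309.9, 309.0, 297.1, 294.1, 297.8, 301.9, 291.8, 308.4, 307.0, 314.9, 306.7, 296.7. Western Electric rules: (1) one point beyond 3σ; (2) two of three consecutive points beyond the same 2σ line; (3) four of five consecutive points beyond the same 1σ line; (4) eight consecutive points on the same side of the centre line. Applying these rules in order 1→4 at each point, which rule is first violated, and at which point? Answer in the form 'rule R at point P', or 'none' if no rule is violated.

Zone of each point (C = within 1σ̂, B = 1σ̂–2σ̂, A = 2σ̂–3σ̂, * = beyond 3σ̂; sign = side of CL): 1:+C, 2:+C, 3:-B, 4:-A, 5:-B, 6:-C, 7:-A, 8:+C, 9:+C, 10:+B, 11:+C, 12:-B
Rule 3 (four of five consecutive points beyond the same 1σ limit) is satisfied at point 7.

rule 3 at point 7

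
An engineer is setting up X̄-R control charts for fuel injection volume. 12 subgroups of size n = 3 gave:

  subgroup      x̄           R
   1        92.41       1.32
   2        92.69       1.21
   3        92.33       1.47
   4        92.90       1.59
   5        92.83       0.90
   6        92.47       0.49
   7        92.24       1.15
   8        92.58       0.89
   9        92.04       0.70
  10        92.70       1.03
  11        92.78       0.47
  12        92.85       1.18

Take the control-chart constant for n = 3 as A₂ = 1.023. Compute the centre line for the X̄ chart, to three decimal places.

X̄̄ = (92.41 + 92.69 + 92.33 + 92.90 + 92.83 + 92.47 + 92.24 + 92.58 + 92.04 + 92.70 + 92.78 + 92.85) / 12 = 1110.8200 / 12 = 92.5683
CL = X̄̄ = 92.5683

92.568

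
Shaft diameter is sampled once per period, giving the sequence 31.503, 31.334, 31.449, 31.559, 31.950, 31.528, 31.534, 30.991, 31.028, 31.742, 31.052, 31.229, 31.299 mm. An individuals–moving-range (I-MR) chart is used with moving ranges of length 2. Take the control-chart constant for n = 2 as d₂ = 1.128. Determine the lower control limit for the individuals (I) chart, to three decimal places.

30.637

X̄ = (31.503 + 31.334 + 31.449 + 31.559 + 31.950 + 31.528 + 31.534 + 30.991 + 31.028 + 31.742 + 31.052 + 31.229 + 31.299) / 13 = 31.3998
Moving ranges: 0.169, 0.115, 0.110, 0.391, 0.422, 0.006, 0.543, 0.037, 0.714, 0.690, 0.177, 0.070; M̄R̄ = 3.4440 / 12 = 0.2870
LCL = X̄ − 3·M̄R̄/d₂ = 31.3998 − 3 × 0.2870 / 1.128 = 30.6365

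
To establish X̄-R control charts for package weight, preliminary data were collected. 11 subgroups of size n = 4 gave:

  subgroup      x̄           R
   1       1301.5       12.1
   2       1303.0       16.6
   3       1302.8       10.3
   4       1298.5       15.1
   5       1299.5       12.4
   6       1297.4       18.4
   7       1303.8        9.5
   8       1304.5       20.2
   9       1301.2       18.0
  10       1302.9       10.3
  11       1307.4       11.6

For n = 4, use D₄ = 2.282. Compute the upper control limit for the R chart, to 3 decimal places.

R̄ = (12.1 + 16.6 + 10.3 + 15.1 + 12.4 + 18.4 + 9.5 + 20.2 + 18.0 + 10.3 + 11.6) / 11 = 154.5000 / 11 = 14.0455
UCL_R = D₄·R̄ = 2.282 × 14.0455 = 32.0517

32.052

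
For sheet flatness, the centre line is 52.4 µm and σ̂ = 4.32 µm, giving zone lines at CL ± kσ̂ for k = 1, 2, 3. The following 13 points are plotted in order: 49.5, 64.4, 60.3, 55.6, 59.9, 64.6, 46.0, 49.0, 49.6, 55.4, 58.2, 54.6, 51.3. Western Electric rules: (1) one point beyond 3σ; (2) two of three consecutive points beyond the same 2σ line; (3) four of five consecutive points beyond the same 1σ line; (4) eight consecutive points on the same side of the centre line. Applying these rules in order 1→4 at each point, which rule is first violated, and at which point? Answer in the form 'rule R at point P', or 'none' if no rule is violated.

Zone of each point (C = within 1σ̂, B = 1σ̂–2σ̂, A = 2σ̂–3σ̂, * = beyond 3σ̂; sign = side of CL): 1:-C, 2:+A, 3:+B, 4:+C, 5:+B, 6:+A, 7:-B, 8:-C, 9:-C, 10:+C, 11:+B, 12:+C, 13:-C
Rule 3 (four of five consecutive points beyond the same 1σ limit) is satisfied at point 6.

rule 3 at point 6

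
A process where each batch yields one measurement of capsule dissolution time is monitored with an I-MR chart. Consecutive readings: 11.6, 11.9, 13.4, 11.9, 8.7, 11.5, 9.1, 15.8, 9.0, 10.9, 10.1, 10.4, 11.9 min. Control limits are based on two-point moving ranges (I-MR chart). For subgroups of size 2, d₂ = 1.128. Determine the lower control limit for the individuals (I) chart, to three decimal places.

X̄ = (11.6 + 11.9 + 13.4 + 11.9 + 8.7 + 11.5 + 9.1 + 15.8 + 9.0 + 10.9 + 10.1 + 10.4 + 11.9) / 13 = 11.2462
Moving ranges: 0.3, 1.5, 1.5, 3.2, 2.8, 2.4, 6.7, 6.8, 1.9, 0.8, 0.3, 1.5; M̄R̄ = 29.7000 / 12 = 2.4750
LCL = X̄ − 3·M̄R̄/d₂ = 11.2462 − 3 × 2.4750 / 1.128 = 4.6637

4.664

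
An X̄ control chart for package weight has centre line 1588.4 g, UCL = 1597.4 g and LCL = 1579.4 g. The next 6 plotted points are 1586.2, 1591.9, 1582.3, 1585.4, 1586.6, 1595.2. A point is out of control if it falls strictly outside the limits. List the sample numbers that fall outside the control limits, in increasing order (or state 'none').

none

All 6 points lie within [1579.4, 1597.4].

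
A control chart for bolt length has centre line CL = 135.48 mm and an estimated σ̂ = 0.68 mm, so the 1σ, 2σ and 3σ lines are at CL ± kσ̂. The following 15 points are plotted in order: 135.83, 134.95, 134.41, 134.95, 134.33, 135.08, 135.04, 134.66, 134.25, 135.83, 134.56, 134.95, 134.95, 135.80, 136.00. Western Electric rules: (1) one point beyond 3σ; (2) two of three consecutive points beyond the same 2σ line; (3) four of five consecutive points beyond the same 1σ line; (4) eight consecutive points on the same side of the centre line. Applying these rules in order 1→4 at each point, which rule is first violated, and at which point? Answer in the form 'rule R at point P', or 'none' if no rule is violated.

Zone of each point (C = within 1σ̂, B = 1σ̂–2σ̂, A = 2σ̂–3σ̂, * = beyond 3σ̂; sign = side of CL): 1:+C, 2:-C, 3:-B, 4:-C, 5:-B, 6:-C, 7:-C, 8:-B, 9:-B, 10:+C, 11:-B, 12:-C, 13:-C, 14:+C, 15:+C
Rule 4 (eight consecutive points on the same side of the centre line) is satisfied at point 9.

rule 4 at point 9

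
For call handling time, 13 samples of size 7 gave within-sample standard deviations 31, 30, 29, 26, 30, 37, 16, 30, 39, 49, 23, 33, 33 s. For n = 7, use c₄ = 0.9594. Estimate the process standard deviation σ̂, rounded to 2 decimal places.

32.55

s̄ = (31 + 30 + 29 + 26 + 30 + 37 + 16 + 30 + 39 + 49 + 23 + 33 + 33) / 13 = 31.2308
σ̂ = s̄ / c₄ = 31.2308 / 0.9594 = 32.5524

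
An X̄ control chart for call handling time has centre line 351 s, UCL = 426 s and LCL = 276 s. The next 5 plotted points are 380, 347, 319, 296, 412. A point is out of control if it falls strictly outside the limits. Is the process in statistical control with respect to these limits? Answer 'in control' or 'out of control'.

in control

All 5 points lie within [276, 426].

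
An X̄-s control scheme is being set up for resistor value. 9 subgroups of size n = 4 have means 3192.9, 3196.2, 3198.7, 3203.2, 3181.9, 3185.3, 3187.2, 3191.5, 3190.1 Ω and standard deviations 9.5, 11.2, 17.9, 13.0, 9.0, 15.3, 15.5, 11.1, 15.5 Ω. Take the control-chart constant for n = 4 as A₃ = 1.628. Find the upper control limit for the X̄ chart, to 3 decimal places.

3213.234

X̄̄ = (3192.9 + 3196.2 + 3198.7 + 3203.2 + 3181.9 + 3185.3 + 3187.2 + 3191.5 + 3190.1) / 9 = 3191.8889
s̄ = (9.5 + 11.2 + 17.9 + 13.0 + 9.0 + 15.3 + 15.5 + 11.1 + 15.5) / 9 = 13.1111
UCL = X̄̄ + A₃·s̄ = 3191.8889 + 1.628 × 13.1111 = 3213.2338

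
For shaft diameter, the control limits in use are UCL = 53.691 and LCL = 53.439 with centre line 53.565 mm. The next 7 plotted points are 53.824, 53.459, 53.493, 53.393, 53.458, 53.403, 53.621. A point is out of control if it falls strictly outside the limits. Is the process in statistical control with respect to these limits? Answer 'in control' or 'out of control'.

Compare each point to [53.439, 53.691]: sample 1 = 53.824 > UCL; sample 4 = 53.393 < LCL; sample 6 = 53.403 < LCL.

out of control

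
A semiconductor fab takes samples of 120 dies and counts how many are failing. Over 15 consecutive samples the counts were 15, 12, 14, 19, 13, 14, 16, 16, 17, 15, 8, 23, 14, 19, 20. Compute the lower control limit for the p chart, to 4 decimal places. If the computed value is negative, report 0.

p̄ = Σdᵢ / (k·n) = 235 / (15 × 120) = 0.13056
LCL = p̄ − 3·√(p̄(1−p̄)/n) = 0.13056 − 3 × 0.03076 = 0.03829

0.0383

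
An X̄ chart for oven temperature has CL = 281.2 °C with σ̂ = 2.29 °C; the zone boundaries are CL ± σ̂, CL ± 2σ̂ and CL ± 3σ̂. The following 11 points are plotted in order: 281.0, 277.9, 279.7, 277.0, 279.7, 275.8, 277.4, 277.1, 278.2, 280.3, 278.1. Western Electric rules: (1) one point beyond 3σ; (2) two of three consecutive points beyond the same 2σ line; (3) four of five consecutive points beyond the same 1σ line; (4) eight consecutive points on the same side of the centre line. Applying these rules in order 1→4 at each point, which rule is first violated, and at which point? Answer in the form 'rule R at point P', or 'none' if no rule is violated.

rule 3 at point 8

Zone of each point (C = within 1σ̂, B = 1σ̂–2σ̂, A = 2σ̂–3σ̂, * = beyond 3σ̂; sign = side of CL): 1:-C, 2:-B, 3:-C, 4:-B, 5:-C, 6:-A, 7:-B, 8:-B, 9:-B, 10:-C, 11:-B
Rule 3 (four of five consecutive points beyond the same 1σ limit) is satisfied at point 8.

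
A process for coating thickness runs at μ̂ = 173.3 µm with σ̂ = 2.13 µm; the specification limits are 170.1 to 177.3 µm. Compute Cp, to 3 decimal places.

Cp = (USL − LSL) / (6σ̂) = (177.3 − 170.1) / (6 × 2.13) = 7.2000 / 12.7800 = 0.5634

0.563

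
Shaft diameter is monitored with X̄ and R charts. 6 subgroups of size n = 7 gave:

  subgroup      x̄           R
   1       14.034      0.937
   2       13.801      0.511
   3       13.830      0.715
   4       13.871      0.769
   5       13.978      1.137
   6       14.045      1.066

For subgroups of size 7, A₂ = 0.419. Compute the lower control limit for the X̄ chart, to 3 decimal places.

X̄̄ = (14.034 + 13.801 + 13.830 + 13.871 + 13.978 + 14.045) / 6 = 83.5590 / 6 = 13.9265
R̄ = (0.937 + 0.511 + 0.715 + 0.769 + 1.137 + 1.066) / 6 = 5.1350 / 6 = 0.8558
LCL = X̄̄ − A₂·R̄ = 13.9265 − 0.419 × 0.8558 = 13.5679

13.568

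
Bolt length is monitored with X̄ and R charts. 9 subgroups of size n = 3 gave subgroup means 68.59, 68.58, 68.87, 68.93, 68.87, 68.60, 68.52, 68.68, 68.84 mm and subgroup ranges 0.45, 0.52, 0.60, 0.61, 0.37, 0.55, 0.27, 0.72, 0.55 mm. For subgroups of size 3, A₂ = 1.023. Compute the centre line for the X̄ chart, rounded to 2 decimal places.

X̄̄ = (68.59 + 68.58 + 68.87 + 68.93 + 68.87 + 68.60 + 68.52 + 68.68 + 68.84) / 9 = 618.4800 / 9 = 68.7200
CL = X̄̄ = 68.7200

68.72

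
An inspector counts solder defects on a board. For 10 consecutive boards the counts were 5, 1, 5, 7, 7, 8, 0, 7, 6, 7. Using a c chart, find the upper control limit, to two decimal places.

c̄ = (5 + 1 + 5 + 7 + 7 + 8 + 0 + 7 + 6 + 7) / 10 = 53 / 10 = 5.3000
UCL = c̄ + 3√c̄ = 5.3000 + 3 × √5.3000 = 5.3000 + 3 × 2.3022 = 12.2065

12.21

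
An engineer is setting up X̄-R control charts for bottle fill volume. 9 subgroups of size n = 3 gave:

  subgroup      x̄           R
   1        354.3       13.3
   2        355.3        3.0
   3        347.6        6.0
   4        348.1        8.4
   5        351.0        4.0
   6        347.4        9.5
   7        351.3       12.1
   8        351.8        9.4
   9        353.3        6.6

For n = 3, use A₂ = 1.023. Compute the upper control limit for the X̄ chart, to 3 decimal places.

X̄̄ = (354.3 + 355.3 + 347.6 + 348.1 + 351.0 + 347.4 + 351.3 + 351.8 + 353.3) / 9 = 3160.1000 / 9 = 351.1222
R̄ = (13.3 + 3.0 + 6.0 + 8.4 + 4.0 + 9.5 + 12.1 + 9.4 + 6.6) / 9 = 72.3000 / 9 = 8.0333
UCL = X̄̄ + A₂·R̄ = 351.1222 + 1.023 × 8.0333 = 359.3403

359.340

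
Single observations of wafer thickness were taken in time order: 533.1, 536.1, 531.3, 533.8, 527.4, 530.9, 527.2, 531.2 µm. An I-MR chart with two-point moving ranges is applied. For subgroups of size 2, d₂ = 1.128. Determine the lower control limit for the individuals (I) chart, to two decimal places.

X̄ = (533.1 + 536.1 + 531.3 + 533.8 + 527.4 + 530.9 + 527.2 + 531.2) / 8 = 531.3750
Moving ranges: 3.0, 4.8, 2.5, 6.4, 3.5, 3.7, 4.0; M̄R̄ = 27.9000 / 7 = 3.9857
LCL = X̄ − 3·M̄R̄/d₂ = 531.3750 − 3 × 3.9857 / 1.128 = 520.7747

520.77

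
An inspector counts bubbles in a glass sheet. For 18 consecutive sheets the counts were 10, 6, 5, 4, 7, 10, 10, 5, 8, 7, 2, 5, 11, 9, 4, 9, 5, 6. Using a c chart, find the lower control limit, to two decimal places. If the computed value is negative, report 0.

0.00

c̄ = (10 + 6 + 5 + 4 + 7 + 10 + 10 + 5 + 8 + 7 + 2 + 5 + 11 + 9 + 4 + 9 + 5 + 6) / 18 = 123 / 18 = 6.8333
LCL = c̄ − 3√c̄ = 6.8333 − 3 × 2.6141 = -1.0089 → 0 (cannot be negative)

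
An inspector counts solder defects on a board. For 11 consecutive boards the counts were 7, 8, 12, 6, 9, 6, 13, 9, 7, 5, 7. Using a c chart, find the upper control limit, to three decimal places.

c̄ = (7 + 8 + 12 + 6 + 9 + 6 + 13 + 9 + 7 + 5 + 7) / 11 = 89 / 11 = 8.0909
UCL = c̄ + 3√c̄ = 8.0909 + 3 × √8.0909 = 8.0909 + 3 × 2.8445 = 16.6243

16.624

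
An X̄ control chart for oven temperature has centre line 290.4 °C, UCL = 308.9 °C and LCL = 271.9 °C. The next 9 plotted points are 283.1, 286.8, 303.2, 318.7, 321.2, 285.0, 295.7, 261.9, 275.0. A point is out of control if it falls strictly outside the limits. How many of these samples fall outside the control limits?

Compare each point to [271.9, 308.9]: sample 4 = 318.7 > UCL; sample 5 = 321.2 > UCL; sample 8 = 261.9 < LCL.

3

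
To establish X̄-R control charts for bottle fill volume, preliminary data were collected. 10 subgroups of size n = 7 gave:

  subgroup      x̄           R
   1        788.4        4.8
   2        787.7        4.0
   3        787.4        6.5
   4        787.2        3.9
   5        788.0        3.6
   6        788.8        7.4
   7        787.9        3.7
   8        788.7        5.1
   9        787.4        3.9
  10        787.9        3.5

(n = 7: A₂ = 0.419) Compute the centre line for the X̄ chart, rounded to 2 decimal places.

787.94

X̄̄ = (788.4 + 787.7 + 787.4 + 787.2 + 788.0 + 788.8 + 787.9 + 788.7 + 787.4 + 787.9) / 10 = 7879.4000 / 10 = 787.9400
CL = X̄̄ = 787.9400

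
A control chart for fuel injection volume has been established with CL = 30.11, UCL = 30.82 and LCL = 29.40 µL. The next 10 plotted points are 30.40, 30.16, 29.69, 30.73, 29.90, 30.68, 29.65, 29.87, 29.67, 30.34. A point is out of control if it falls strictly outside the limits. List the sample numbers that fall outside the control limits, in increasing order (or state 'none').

none

All 10 points lie within [29.40, 30.82].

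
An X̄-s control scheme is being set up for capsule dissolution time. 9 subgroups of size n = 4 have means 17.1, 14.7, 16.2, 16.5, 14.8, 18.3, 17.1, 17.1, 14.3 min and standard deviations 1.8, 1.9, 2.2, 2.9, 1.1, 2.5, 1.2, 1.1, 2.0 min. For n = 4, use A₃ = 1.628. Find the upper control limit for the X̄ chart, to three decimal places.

19.254

X̄̄ = (17.1 + 14.7 + 16.2 + 16.5 + 14.8 + 18.3 + 17.1 + 17.1 + 14.3) / 9 = 16.2333
s̄ = (1.8 + 1.9 + 2.2 + 2.9 + 1.1 + 2.5 + 1.2 + 1.1 + 2.0) / 9 = 1.8556
UCL = X̄̄ + A₃·s̄ = 16.2333 + 1.628 × 1.8556 = 19.2542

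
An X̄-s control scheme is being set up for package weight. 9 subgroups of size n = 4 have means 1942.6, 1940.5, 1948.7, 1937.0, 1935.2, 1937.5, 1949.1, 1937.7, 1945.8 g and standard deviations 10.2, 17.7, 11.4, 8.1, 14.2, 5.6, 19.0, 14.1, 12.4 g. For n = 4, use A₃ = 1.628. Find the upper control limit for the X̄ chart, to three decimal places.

1961.953

X̄̄ = (1942.6 + 1940.5 + 1948.7 + 1937.0 + 1935.2 + 1937.5 + 1949.1 + 1937.7 + 1945.8) / 9 = 1941.5667
s̄ = (10.2 + 17.7 + 11.4 + 8.1 + 14.2 + 5.6 + 19.0 + 14.1 + 12.4) / 9 = 12.5222
UCL = X̄̄ + A₃·s̄ = 1941.5667 + 1.628 × 12.5222 = 1961.9528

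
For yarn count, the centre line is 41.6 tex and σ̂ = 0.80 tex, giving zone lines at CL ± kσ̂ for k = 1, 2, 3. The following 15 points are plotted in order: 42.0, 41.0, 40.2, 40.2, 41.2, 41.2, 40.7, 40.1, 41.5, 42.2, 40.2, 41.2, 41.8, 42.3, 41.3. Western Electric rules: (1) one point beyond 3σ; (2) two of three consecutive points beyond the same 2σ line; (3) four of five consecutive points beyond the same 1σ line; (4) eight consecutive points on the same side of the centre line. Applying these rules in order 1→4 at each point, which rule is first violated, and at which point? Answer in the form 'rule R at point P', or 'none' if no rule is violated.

rule 4 at point 9

Zone of each point (C = within 1σ̂, B = 1σ̂–2σ̂, A = 2σ̂–3σ̂, * = beyond 3σ̂; sign = side of CL): 1:+C, 2:-C, 3:-B, 4:-B, 5:-C, 6:-C, 7:-B, 8:-B, 9:-C, 10:+C, 11:-B, 12:-C, 13:+C, 14:+C, 15:-C
Rule 4 (eight consecutive points on the same side of the centre line) is satisfied at point 9.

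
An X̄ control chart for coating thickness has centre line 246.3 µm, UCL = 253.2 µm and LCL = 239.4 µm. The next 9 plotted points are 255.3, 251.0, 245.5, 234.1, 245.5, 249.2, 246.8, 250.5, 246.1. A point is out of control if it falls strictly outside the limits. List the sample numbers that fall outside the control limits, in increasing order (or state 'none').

Compare each point to [239.4, 253.2]: sample 1 = 255.3 > UCL; sample 4 = 234.1 < LCL.

1, 4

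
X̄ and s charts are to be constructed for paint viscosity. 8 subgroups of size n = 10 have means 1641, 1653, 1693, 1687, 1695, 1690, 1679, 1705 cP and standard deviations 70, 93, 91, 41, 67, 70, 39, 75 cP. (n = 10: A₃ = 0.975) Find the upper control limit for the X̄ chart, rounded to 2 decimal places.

X̄̄ = (1641 + 1653 + 1693 + 1687 + 1695 + 1690 + 1679 + 1705) / 8 = 1680.3750
s̄ = (70 + 93 + 91 + 41 + 67 + 70 + 39 + 75) / 8 = 68.2500
UCL = X̄̄ + A₃·s̄ = 1680.3750 + 0.975 × 68.2500 = 1746.9188

1746.92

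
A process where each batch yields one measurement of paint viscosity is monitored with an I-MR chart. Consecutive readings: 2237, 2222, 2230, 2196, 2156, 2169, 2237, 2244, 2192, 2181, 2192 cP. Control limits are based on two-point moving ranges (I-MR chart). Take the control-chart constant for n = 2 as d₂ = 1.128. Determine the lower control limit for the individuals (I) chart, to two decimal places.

X̄ = (2237 + 2222 + 2230 + 2196 + 2156 + 2169 + 2237 + 2244 + 2192 + 2181 + 2192) / 11 = 2205.0909
Moving ranges: 15, 8, 34, 40, 13, 68, 7, 52, 11, 11; M̄R̄ = 259.0000 / 10 = 25.9000
LCL = X̄ − 3·M̄R̄/d₂ = 2205.0909 − 3 × 25.9000 / 1.128 = 2136.2079

2136.21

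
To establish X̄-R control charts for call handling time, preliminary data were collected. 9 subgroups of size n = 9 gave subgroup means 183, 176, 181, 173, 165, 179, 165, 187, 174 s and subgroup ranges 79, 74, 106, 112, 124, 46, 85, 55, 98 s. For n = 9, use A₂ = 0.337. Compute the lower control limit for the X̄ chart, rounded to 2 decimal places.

146.72

X̄̄ = (183 + 176 + 181 + 173 + 165 + 179 + 165 + 187 + 174) / 9 = 1583.0000 / 9 = 175.8889
R̄ = (79 + 74 + 106 + 112 + 124 + 46 + 85 + 55 + 98) / 9 = 779.0000 / 9 = 86.5556
LCL = X̄̄ − A₂·R̄ = 175.8889 − 0.337 × 86.5556 = 146.7197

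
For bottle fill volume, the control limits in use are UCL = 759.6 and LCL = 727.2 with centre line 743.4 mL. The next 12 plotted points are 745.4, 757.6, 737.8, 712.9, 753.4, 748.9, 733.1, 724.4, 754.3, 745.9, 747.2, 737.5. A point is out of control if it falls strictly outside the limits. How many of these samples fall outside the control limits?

Compare each point to [727.2, 759.6]: sample 4 = 712.9 < LCL; sample 8 = 724.4 < LCL.

2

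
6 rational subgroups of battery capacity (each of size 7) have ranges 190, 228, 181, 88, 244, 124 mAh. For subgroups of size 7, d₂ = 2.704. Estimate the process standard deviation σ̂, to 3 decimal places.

R̄ = (190 + 228 + 181 + 88 + 244 + 124) / 6 = 175.8333
σ̂ = R̄ / d₂ = 175.8333 / 2.704 = 65.0271

65.027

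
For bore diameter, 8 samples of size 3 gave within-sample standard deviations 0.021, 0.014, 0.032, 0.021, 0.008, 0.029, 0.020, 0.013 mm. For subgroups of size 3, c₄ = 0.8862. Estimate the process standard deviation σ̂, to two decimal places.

s̄ = (0.021 + 0.014 + 0.032 + 0.021 + 0.008 + 0.029 + 0.020 + 0.013) / 8 = 0.0198
σ̂ = s̄ / c₄ = 0.0198 / 0.8862 = 0.0223

0.02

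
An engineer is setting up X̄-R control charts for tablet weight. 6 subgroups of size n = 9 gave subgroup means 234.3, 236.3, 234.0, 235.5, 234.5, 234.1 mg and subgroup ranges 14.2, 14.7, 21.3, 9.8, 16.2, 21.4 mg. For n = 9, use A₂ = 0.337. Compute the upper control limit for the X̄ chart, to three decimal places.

240.265

X̄̄ = (234.3 + 236.3 + 234.0 + 235.5 + 234.5 + 234.1) / 6 = 1408.7000 / 6 = 234.7833
R̄ = (14.2 + 14.7 + 21.3 + 9.8 + 16.2 + 21.4) / 6 = 97.6000 / 6 = 16.2667
UCL = X̄̄ + A₂·R̄ = 234.7833 + 0.337 × 16.2667 = 240.2652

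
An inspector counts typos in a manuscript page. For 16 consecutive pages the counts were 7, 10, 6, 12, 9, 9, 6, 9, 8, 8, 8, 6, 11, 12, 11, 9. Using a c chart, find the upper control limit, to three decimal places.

c̄ = (7 + 10 + 6 + 12 + 9 + 9 + 6 + 9 + 8 + 8 + 8 + 6 + 11 + 12 + 11 + 9) / 16 = 141 / 16 = 8.8125
UCL = c̄ + 3√c̄ = 8.8125 + 3 × √8.8125 = 8.8125 + 3 × 2.9686 = 17.7183

17.718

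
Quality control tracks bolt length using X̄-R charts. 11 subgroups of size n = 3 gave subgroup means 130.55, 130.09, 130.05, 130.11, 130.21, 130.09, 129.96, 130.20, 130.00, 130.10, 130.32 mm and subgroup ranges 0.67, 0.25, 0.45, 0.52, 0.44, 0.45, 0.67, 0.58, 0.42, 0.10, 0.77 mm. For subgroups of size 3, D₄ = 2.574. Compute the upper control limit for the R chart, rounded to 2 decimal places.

R̄ = (0.67 + 0.25 + 0.45 + 0.52 + 0.44 + 0.45 + 0.67 + 0.58 + 0.42 + 0.10 + 0.77) / 11 = 5.3200 / 11 = 0.4836
UCL_R = D₄·R̄ = 2.574 × 0.4836 = 1.2449

1.24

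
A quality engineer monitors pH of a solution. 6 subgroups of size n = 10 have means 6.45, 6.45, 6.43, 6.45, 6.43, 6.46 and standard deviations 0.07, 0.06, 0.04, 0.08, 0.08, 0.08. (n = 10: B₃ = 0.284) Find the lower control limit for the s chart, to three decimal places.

0.019

s̄ = (0.07 + 0.06 + 0.04 + 0.08 + 0.08 + 0.08) / 6 = 0.0683
LCL_s = B₃·s̄ = 0.284 × 0.0683 = 0.0194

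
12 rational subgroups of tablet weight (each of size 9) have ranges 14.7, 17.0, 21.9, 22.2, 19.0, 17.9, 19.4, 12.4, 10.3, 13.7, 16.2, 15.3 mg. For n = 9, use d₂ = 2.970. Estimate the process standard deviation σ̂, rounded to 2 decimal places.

5.61

R̄ = (14.7 + 17.0 + 21.9 + 22.2 + 19.0 + 17.9 + 19.4 + 12.4 + 10.3 + 13.7 + 16.2 + 15.3) / 12 = 16.6667
σ̂ = R̄ / d₂ = 16.6667 / 2.970 = 5.6117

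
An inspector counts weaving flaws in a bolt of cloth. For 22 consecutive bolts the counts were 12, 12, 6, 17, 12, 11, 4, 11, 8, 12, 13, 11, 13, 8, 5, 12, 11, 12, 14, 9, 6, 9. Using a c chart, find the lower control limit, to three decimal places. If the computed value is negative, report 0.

0.706

c̄ = (12 + 12 + 6 + 17 + 12 + 11 + 4 + 11 + 8 + 12 + 13 + 11 + 13 + 8 + 5 + 12 + 11 + 12 + 14 + 9 + 6 + 9) / 22 = 228 / 22 = 10.3636
LCL = c̄ − 3√c̄ = 10.3636 − 3 × 3.2193 = 0.7059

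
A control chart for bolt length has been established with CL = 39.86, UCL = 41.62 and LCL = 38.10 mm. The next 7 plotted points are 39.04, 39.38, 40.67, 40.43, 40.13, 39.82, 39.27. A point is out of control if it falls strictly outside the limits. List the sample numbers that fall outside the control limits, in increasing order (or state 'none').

none

All 7 points lie within [38.10, 41.62].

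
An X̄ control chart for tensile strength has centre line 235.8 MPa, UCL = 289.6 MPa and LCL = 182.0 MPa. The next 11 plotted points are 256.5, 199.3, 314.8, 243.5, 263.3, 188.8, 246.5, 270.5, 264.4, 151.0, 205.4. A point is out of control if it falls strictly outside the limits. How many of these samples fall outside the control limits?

Compare each point to [182.0, 289.6]: sample 3 = 314.8 > UCL; sample 10 = 151.0 < LCL.

2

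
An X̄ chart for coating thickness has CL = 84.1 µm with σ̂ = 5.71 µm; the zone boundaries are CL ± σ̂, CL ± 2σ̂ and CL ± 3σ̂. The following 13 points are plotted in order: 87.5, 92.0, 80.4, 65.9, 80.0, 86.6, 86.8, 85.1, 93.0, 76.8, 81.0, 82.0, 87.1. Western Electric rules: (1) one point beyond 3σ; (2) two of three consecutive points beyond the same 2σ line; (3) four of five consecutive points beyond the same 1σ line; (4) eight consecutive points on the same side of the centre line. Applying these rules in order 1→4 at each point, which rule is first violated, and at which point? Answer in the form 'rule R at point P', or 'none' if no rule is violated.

rule 1 at point 4

Zone of each point (C = within 1σ̂, B = 1σ̂–2σ̂, A = 2σ̂–3σ̂, * = beyond 3σ̂; sign = side of CL): 1:+C, 2:+B, 3:-C, 4:-*, 5:-C, 6:+C, 7:+C, 8:+C, 9:+B, 10:-B, 11:-C, 12:-C, 13:+C
Rule 1 (one point beyond the 3σ limits) is satisfied at point 4.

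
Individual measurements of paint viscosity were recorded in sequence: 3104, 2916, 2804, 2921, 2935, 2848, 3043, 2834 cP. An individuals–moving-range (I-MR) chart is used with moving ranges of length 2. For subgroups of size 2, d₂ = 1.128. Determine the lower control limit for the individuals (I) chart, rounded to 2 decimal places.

2575.32

X̄ = (3104 + 2916 + 2804 + 2921 + 2935 + 2848 + 3043 + 2834) / 8 = 2925.6250
Moving ranges: 188, 112, 117, 14, 87, 195, 209; M̄R̄ = 922.0000 / 7 = 131.7143
LCL = X̄ − 3·M̄R̄/d₂ = 2925.6250 − 3 × 131.7143 / 1.128 = 2575.3210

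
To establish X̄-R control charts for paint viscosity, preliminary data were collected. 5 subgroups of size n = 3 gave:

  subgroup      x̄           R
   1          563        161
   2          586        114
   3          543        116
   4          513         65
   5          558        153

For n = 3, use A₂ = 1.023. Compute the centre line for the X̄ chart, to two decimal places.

X̄̄ = (563 + 586 + 543 + 513 + 558) / 5 = 2763.0000 / 5 = 552.6000
CL = X̄̄ = 552.6000

552.60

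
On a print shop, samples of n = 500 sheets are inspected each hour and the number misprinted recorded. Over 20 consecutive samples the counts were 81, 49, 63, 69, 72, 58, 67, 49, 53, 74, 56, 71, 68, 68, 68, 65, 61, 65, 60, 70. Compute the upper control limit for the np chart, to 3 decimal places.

p̄ = Σdᵢ / (k·n) = 1287 / (20 × 500) = 0.12870
UCL = np̄ + 3·√(np̄(1−p̄)) = 64.3500 + 3 × √(64.3500×0.87130) = 64.3500 + 3 × 7.4879 = 86.8136

86.814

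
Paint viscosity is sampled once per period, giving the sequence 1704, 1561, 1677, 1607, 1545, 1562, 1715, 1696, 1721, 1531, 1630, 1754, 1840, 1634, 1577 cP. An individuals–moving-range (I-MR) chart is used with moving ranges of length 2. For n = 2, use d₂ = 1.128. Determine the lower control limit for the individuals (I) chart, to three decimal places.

X̄ = (1704 + 1561 + 1677 + 1607 + 1545 + 1562 + 1715 + 1696 + 1721 + 1531 + 1630 + 1754 + 1840 + 1634 + 1577) / 15 = 1650.2667
Moving ranges: 143, 116, 70, 62, 17, 153, 19, 25, 190, 99, 124, 86, 206, 57; M̄R̄ = 1367.0000 / 14 = 97.6429
LCL = X̄ − 3·M̄R̄/d₂ = 1650.2667 − 3 × 97.6429 / 1.128 = 1390.5782

1390.578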